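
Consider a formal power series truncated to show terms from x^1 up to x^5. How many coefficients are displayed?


From x^1 to x^5 inclusive, the count is 5 - 1 + 1 = 5.

5


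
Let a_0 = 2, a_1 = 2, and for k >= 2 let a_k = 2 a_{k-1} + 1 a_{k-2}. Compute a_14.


Iterating the recurrence forward:
a_0 = 2
a_1 = 2
a_2 = 2*2 + 1*2 = 6
a_3 = 2*6 + 1*2 = 14
a_4 = 2*14 + 1*6 = 34
a_5 = 2*34 + 1*14 = 82
a_6 = 2*82 + 1*34 = 198
a_7 = 2*198 + 1*82 = 478
a_8 = 2*478 + 1*198 = 1154
a_9 = 2*1154 + 1*478 = 2786
a_10 = 2*2786 + 1*1154 = 6726
a_11 = 2*6726 + 1*2786 = 16238
a_12 = 2*16238 + 1*6726 = 39202
a_13 = 2*39202 + 1*16238 = 94642
a_14 = 2*94642 + 1*39202 = 228486
So a_14 = 228486.

228486


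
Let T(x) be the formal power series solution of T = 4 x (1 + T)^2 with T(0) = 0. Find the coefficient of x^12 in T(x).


Apply the Lagrange inversion formula: if T = 4 x * phi(T) with phi(t) = (1 + t)^2, then [x^n] T = 4^n * (1/n) [t^(n-1)] phi(t)^n = 4^n * (1/n) [t^(n-1)] (1 + t)^(2n) = 4^n * (1/n) C(2n, n-1).
Using the identity C(2n, n-1) = C(2n, n) * n / (n+1), the unscaled factor equals C(2n, n) / (n+1) = C_n, the n-th Catalan number.
For n = 12: C_12 = C(24, 12) / 13 = 2704156/13 = 208012.
With the 4^12 = 16777216 factor, the coefficient is 16777216 * 208012 = 3489862254592.

3489862254592


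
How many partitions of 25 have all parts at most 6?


Using the generating function (1-x)^(-1)(1-x^2)^(-1)...(1-x^6)^(-1),
the coefficient of x^25 counts these restricted partitions.
Result = 612

612


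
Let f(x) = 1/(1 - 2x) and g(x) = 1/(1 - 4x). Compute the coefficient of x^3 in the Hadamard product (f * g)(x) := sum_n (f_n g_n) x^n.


f has coefficients f_k = 2^k and g has coefficients g_k = 4^k, so the Hadamard product has coefficient (f*g)_k = 2^k * 4^k = 8^k.
For k = 3: 8^3 = 512.

512


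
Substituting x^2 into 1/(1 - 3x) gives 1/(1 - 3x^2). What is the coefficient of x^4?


The coefficient of x^(2m) in 1/(1 - 3x^2) is 3^m.
With n = 4 = 2*2, the coefficient is 3^2 = 9.

9


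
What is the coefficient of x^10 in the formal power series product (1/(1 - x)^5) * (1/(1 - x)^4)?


Combine the factors: (1/(1 - x)^5) * (1/(1 - x)^4) = 1/(1 - x)^9.
Then use 1/(1 - x)^r = sum_{k>=0} C(k + r - 1, r - 1) x^k with r = 9 and k = 10:
C(18, 8) = 43758.

43758


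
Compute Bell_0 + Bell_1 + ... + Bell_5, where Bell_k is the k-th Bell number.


Recall Bell_k counts set partitions of a k-set (with Bell_0 = 1 by convention).
Bell_0 through Bell_5: 1, 1, 2, 5, 15, 52
Sum = 1 + 1 + 2 + 5 + 15 + 52 = 76.

76


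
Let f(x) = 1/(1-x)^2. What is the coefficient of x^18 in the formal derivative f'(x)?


Differentiate: d/dx [ 1/(1-x)^r ] = r / (1-x)^(r+1).
Here r = 2, so f'(x) = 2 / (1-x)^3.
The expansion of 1/(1-x)^(r+1) has coefficient of x^n equal to C(n+r, r).
So the coefficient of x^18 in f'(x) is
2 * C(20, 2) = 2 * 190 = 380

380


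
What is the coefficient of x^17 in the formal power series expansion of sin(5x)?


The Maclaurin series is sin(t) = sum_{k>=0} (-1)^k t^(2k+1) / (2k+1)!, so substituting t = 5x, only odd powers of x are nonzero, with coefficient of x^(2k+1) equal to (-1)^k 5^(2k+1) / (2k+1)!.
Write 17 = 2*8 + 1, giving the coefficient (-1)^8 * 5^17 / 17! = 762939453125/355687428096000 = 6103515625/2845499424768.

6103515625/2845499424768


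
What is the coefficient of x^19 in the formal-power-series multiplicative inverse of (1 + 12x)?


The inverse is 1/(1 + 12x). Apply the geometric identity 1/(1 - y) = sum_{k>=0} y^k with y = -12x:
1/(1 + 12x) = sum_{k>=0} (-12)^k x^k.
So the coefficient of x^19 is (-12)^19 = -319479999370622926848.

-319479999370622926848


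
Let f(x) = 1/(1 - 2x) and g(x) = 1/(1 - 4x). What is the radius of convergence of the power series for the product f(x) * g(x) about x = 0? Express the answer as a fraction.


The radius of 1/(1 - 2x) is 1/2 (nearest singularity at x = 1/2), and the radius of 1/(1 - 4x) is 1/4.
The product f(x)*g(x) = 1/((1 - 2x)(1 - 4x)) has singularities at both 1/2 and 1/4, so its radius of convergence is the distance to the nearest one:
min(1/2, 1/4) = 1/4.

1/4


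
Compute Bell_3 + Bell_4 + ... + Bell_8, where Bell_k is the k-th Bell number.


Recall Bell_k counts set partitions of a k-set (with Bell_0 = 1 by convention).
Bell_3 through Bell_8: 5, 15, 52, 203, 877, 4140
Sum = 5 + 15 + 52 + 203 + 877 + 4140 = 5292.

5292


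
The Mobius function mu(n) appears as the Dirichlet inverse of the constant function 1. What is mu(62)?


62 = 2 * 31 (all distinct primes).
mu(62) = (-1)^2 = 1

1


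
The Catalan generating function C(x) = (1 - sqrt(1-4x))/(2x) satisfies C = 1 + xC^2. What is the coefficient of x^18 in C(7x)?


Substituting x -> 7x scales the n-th coefficient by 7^n, so [x^18] C(7x) = 7^18 * C_18.
C_18 = C(2*18, 18)/(19) = 9075135300/19 = 477638700.
So 7^18 * 477638700 = 1628413597910449 * 477638700 = 777793353968269576776300.

777793353968269576776300


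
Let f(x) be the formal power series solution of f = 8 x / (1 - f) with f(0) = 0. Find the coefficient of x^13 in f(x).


Apply Lagrange inversion: f = 8 x * phi(f) with phi(t) = 1/(1 - t), so
[x^n] f = 8^n * (1/n) [t^(n-1)] phi(t)^n = 8^n * (1/n) [t^(n-1)] (1 - t)^(-n) = 8^n * (1/n) C(2n - 2, n - 1) = 8^n * C_{n-1}.
For n = 13: C_12 = C(24, 12) / 13 = 2704156/13 = 208012.
With the 8^13 = 549755813888 factor, the coefficient is 549755813888 * 208012 = 114355806358470656.

114355806358470656


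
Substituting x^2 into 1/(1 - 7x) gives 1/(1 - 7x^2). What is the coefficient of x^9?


Since 1/(1 - 7x^2) only has even powers of x,
the coefficient of x^9 (odd) is 0.

0


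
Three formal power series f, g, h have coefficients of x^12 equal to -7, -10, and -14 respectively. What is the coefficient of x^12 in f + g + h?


Series addition is componentwise:
-7 + -10 + -14
= -31

-31


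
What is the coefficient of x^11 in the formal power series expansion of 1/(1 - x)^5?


The expansion 1/(1 - x)^r = sum_{k>=0} C(k + r - 1, r - 1) x^k follows from the multiset / negative-binomial theorem (or from repeated differentiation of the geometric series).
For r = 5 and k = 11:
C(15, 4) = 1307674368000 / (24 * 39916800) = 1365.

1365


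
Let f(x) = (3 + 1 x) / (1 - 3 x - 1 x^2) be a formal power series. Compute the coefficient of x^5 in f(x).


Write f(x) = sum_{k>=0} a_k x^k. Multiplying both sides by 1 - 3 x - 1 x^2 gives
(1 - 3 x - 1 x^2) sum_{k>=0} a_k x^k = 3 + 1 x.
Matching coefficients:
 x^0: a_0 = 3
 x^1: a_1 - 3 a_0 = 1  =>  a_1 = 3*3 + 1 = 10
 x^k (k >= 2): a_k = 3 a_{k-1} + 1 a_{k-2}.
Iterating: a_2 = 33, a_3 = 109, a_4 = 360, a_5 = 1189.
So the coefficient of x^5 is 1189.

1189


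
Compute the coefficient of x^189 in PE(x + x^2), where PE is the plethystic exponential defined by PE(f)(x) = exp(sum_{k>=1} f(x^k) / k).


With f(x) = x + x^2, the exponent is sum_{k>=1} (x^k + x^(2k)) / k = -ln(1 - x) - ln(1 - x^2). Exponentiating:
PE(x + x^2) = 1 / ((1 - x)(1 - x^2)).
This is the generating function for partitions of n into parts of size 1 or 2. The number of 2's can be any j in 0..94, and the rest are 1's, so
[x^189] = floor(189/2) + 1 = 95.

95


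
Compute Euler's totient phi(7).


phi(n) counts integers in [1, n] coprime to n. Using the multiplicative formula phi(n) = n * prod_{p | n} (1 - 1/p):
7 = 7, so
phi(7) = 7 * (1 - 1/7) = 6.

6


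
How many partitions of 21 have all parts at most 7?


Using the generating function (1-x)^(-1)(1-x^2)^(-1)...(1-x^7)^(-1),
the coefficient of x^21 counts these restricted partitions.
Result = 436

436


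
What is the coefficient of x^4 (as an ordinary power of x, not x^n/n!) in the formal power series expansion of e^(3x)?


The exponential series is e^y = sum_{k>=0} y^k / k!. Substituting y = 3x gives
e^(3x) = sum_{k>=0} 3^k x^k / k!.
So the coefficient of x^n is a^n/n! with a = 3, n = 4:
3^4 / 4! = 81/24 = 27/8

27/8


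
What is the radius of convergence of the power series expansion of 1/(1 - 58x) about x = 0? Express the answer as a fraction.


Expanding 1/(1 - 58x) = sum_{k>=0} 58^k x^k, the series converges when |58x| < 1, i.e., |x| < 1/58.
So the radius of convergence is 1/58 = 1/58.

1/58


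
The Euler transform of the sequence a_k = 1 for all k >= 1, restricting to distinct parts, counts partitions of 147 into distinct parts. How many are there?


Partitions of 147 into distinct parts can be computed via generating function.
Product (1+x)(1+x^2)(1+x^3)...
The coefficient of x^147 = 15757502

15757502


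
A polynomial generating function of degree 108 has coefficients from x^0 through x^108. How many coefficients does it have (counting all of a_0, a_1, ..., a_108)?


A polynomial of degree 108 takes the form a_0 + a_1 x + ... + a_108 x^108.
The number of coefficients is 108 + 1 = 109.

109


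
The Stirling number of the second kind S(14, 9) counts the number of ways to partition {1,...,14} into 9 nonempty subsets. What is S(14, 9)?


Using the explicit formula S(n,k) = (1/k!) sum_{j=0}^{k} (-1)^(k-j) C(k,j) j^n:
S(14, 9) = 5135130
Equivalently, S(n,k) is n! times the coefficient of x^n in the EGF (e^x - 1)^k / k!.

5135130


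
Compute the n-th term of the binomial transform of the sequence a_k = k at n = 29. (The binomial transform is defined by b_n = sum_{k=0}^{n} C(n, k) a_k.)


With a_k = k, b_n = sum_{k=0}^{n} C(n, k) k. Using k * C(n, k) = n * C(n-1, k-1) gives b_n = n * sum_{k>=1} C(n-1, k-1) = n * 2^(n-1).
For n = 29: 29 * 2^28 = 29 * 268435456 = 7784628224.

7784628224


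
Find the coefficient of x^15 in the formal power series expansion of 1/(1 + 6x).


Write 1/(1 + c x) = 1/(1 - (-c) x) and apply the geometric-series identity
1/(1 - y) = sum_{k>=0} y^k to get 1/(1 + c x) = sum_{k>=0} (-c)^k x^k.
So the coefficient of x^k is (-c)^k = (-1)^k * c^k.
Here c = 6 and k = 15:
(-6)^15 = -1 * 470184984576 = -470184984576

-470184984576


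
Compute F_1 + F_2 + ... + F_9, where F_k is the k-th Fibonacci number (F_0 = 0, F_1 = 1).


Use the identity sum_{k=0}^{N} F_k = F_{N+2} - 1 (which follows from F_{k+2} - F_{k+1} = F_k). Then
sum_{k=1}^{9} F_k = (F_{11} - 1) - (F_{2} - 1) = F_{11} - F_{2}.
Computing: F_{11} = 89, F_{2} = 1, so
Sum = 89 - 1 = 88.

88


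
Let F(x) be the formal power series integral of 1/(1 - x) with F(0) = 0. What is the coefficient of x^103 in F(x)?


1/(1 - x) = sum_{k>=0} x^k. Integrating termwise and using F(0) = 0 gives
F(x) = sum_{k>=0} x^(k+1) / (k+1) = sum_{m>=1} x^m / m = -ln(1 - x).
So the coefficient of x^103 is 1/103 = 1/103.

1/103


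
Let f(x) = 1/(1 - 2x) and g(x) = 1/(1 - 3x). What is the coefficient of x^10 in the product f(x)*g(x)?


The coefficient of x^n in f*g is the Cauchy product: sum_{k=0}^{n} a^k * b^(n-k).
With a=2, b=3, n=10:
sum_{k=0}^{10} 2^k * 3^(10-k)
= 175099

175099


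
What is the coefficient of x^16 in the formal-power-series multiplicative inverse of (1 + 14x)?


The inverse is 1/(1 + 14x). Apply the geometric identity 1/(1 - y) = sum_{k>=0} y^k with y = -14x:
1/(1 + 14x) = sum_{k>=0} (-14)^k x^k.
So the coefficient of x^16 is (-14)^16 = 2177953337809371136.

2177953337809371136


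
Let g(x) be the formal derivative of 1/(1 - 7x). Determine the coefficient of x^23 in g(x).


Differentiate termwise: d/dx sum_{k>=0} 7^k x^k = sum_{k>=1} k 7^k x^(k-1) = sum_{j>=0} (j+1) 7^(j+1) x^j.
Equivalently, d/dx [1/(1 - 7x)] = 7/(1 - 7x)^2.
For j = 23: 24 * 7^24 = 24 * 191581231380566414401 = 4597949553133593945624.

4597949553133593945624


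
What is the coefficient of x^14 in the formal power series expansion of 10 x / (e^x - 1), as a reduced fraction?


The exponential generating function for Bernoulli numbers is
x / (e^x - 1) = sum_{k>=0} B_k x^k / k!.
So the coefficient of x^14 in 10 x / (e^x - 1) is 10 B_14 / 14!.
Computing: B_14 = 7/6, 14! = 87178291200, giving
10 * 7/6 / 87178291200 = 1/7472424960.

1/7472424960


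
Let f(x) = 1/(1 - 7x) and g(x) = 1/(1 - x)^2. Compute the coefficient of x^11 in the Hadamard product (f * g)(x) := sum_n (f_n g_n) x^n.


f has coefficients f_k = 7^k. For g = 1/(1 - x)^2 the coefficient is g_k = C(k + 1, 1) = k + 1. The Hadamard coefficient is (f * g)_k = 7^k * (k + 1).
For k = 11: 7^11 * 12 = 1977326743 * 12 = 23727920916.

23727920916


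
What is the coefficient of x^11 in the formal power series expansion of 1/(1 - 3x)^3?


The general identity 1/(1 - c x)^r = sum_{k>=0} c^k C(k + r - 1, r - 1) x^k follows by substituting y = c x into 1/(1 - y)^r = sum_{k>=0} C(k + r - 1, r - 1) y^k.
For c = 3, r = 3, k = 11:
3^11 * C(13, 2) = 177147 * 78 = 13817466.

13817466


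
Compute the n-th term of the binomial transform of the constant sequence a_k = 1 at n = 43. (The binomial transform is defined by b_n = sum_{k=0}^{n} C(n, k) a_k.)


With a_k = 1 for all k, b_n = sum_{k=0}^{n} C(n, k) = 2^n by the binomial theorem.
For n = 43: 2^43 = 8796093022208.

8796093022208


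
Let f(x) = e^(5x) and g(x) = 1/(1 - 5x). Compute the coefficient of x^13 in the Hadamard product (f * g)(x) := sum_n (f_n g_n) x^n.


Expanding: f_k = 5^k/k! (from e^(5x)) and g_k = 5^k (from 1/(1 - 5x)). So the Hadamard coefficient (f * g)_k = 5^k 5^k / k! = (25)^k / k!.
For k = 13: 25^13/13! = 1490116119384765625/6227020800 = 59604644775390625/249080832.

59604644775390625/249080832


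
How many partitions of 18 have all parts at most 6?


Using the generating function (1-x)^(-1)(1-x^2)^(-1)...(1-x^6)^(-1),
the coefficient of x^18 counts these restricted partitions.
Result = 199

199


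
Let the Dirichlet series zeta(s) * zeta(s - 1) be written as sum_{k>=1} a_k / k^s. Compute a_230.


Convolution gives a_k = sum_{d | k} d * 1 = sum_{d | k} d = sigma(k), the sum of positive divisors of k.
For k = 230, the divisors are 1, 2, 5, 10, 23, 46, 115, 230, so
sigma(230) = 1 + 2 + 5 + 10 + 23 + 46 + 115 + 230 = 432.

432


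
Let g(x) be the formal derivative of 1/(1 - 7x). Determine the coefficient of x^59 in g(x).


Differentiate termwise: d/dx sum_{k>=0} 7^k x^k = sum_{k>=1} k 7^k x^(k-1) = sum_{j>=0} (j+1) 7^(j+1) x^j.
Equivalently, d/dx [1/(1 - 7x)] = 7/(1 - 7x)^2.
For j = 59: 60 * 7^60 = 60 * 508021860739623365322188197652216501772434524836001 = 30481311644377401919331291859132990106346071490160060.

30481311644377401919331291859132990106346071490160060


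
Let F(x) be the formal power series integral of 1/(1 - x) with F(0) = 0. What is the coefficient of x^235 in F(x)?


1/(1 - x) = sum_{k>=0} x^k. Integrating termwise and using F(0) = 0 gives
F(x) = sum_{k>=0} x^(k+1) / (k+1) = sum_{m>=1} x^m / m = -ln(1 - x).
So the coefficient of x^235 is 1/235 = 1/235.

1/235


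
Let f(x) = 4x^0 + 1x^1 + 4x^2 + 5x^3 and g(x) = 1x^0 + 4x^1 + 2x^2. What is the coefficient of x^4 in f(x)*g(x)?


Cauchy product at x^4:
4*2 + 5*4
= 28

28


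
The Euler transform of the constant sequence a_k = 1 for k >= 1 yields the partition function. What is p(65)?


The Euler transform converts the sequence a_k = 1 into the number of integer partitions.
Using the recurrence or dynamic programming:
p(65) = 2012558

2012558


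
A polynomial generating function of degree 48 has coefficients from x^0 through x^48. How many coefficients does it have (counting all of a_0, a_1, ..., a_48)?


A polynomial of degree 48 takes the form a_0 + a_1 x + ... + a_48 x^48.
The number of coefficients is 48 + 1 = 49.

49


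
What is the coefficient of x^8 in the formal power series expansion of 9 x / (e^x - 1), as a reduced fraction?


The exponential generating function for Bernoulli numbers is
x / (e^x - 1) = sum_{k>=0} B_k x^k / k!.
So the coefficient of x^8 in 9 x / (e^x - 1) is 9 B_8 / 8!.
Computing: B_8 = -1/30, 8! = 40320, giving
9 * -1/30 / 40320 = -1/134400.

-1/134400


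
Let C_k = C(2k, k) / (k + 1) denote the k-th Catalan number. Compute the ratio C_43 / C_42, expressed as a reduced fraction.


Using C_k = (2k)! / (k! (k+1)!), the ratio C_{k+1}/C_k simplifies to
C_{k+1}/C_k = [(2k+2)! / ((k+1)! (k+2)!)] * [k! (k+1)! / (2k)!]
 = (2k+2)(2k+1) / ((k+1)(k+2)) = 2(2k+1) / (k+2).
For k = 42: 2(2*42 + 1) / (42 + 2) = 170/44 = 85/22.

85/22


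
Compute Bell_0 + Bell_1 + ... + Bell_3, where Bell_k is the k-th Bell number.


Recall Bell_k counts set partitions of a k-set (with Bell_0 = 1 by convention).
Bell_0 through Bell_3: 1, 1, 2, 5
Sum = 1 + 1 + 2 + 5 = 9.

9


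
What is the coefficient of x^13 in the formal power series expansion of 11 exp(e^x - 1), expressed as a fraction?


exp(e^x - 1) is the exponential generating function for the Bell numbers Bell_k: exp(e^x - 1) = sum_{k>=0} Bell_k x^k / k!.
So the coefficient of x^13 in 11 exp(e^x - 1) is 11 Bell_13 / 13!.
Computing: Bell_13 = 27644437 and 13! = 6227020800, giving
11 * 27644437/6227020800 = 27644437/566092800.

27644437/566092800


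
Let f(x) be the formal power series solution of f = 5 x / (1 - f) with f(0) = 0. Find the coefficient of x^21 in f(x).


Apply Lagrange inversion: f = 5 x * phi(f) with phi(t) = 1/(1 - t), so
[x^n] f = 5^n * (1/n) [t^(n-1)] phi(t)^n = 5^n * (1/n) [t^(n-1)] (1 - t)^(-n) = 5^n * (1/n) C(2n - 2, n - 1) = 5^n * C_{n-1}.
For n = 21: C_20 = C(40, 20) / 21 = 137846528820/21 = 6564120420.
With the 5^21 = 476837158203125 factor, the coefficient is 476837158203125 * 6564120420 = 3130016527175903320312500.

3130016527175903320312500


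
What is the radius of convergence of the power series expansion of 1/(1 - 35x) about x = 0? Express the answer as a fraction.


Expanding 1/(1 - 35x) = sum_{k>=0} 35^k x^k, the series converges when |35x| < 1, i.e., |x| < 1/35.
So the radius of convergence is 1/35 = 1/35.

1/35


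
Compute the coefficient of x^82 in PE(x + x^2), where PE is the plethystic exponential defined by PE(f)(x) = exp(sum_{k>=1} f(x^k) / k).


With f(x) = x + x^2, the exponent is sum_{k>=1} (x^k + x^(2k)) / k = -ln(1 - x) - ln(1 - x^2). Exponentiating:
PE(x + x^2) = 1 / ((1 - x)(1 - x^2)).
This is the generating function for partitions of n into parts of size 1 or 2. The number of 2's can be any j in 0..41, and the rest are 1's, so
[x^82] = floor(82/2) + 1 = 42.

42


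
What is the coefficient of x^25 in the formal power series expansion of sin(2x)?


The Maclaurin series is sin(t) = sum_{k>=0} (-1)^k t^(2k+1) / (2k+1)!, so substituting t = 2x, only odd powers of x are nonzero, with coefficient of x^(2k+1) equal to (-1)^k 2^(2k+1) / (2k+1)!.
Write 25 = 2*12 + 1, giving the coefficient (-1)^12 * 2^25 / 25! = 33554432/15511210043330985984000000 = 8/3698160658676859375.

8/3698160658676859375


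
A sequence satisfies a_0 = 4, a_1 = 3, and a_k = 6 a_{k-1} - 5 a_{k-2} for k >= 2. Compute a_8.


The characteristic equation is t^2 - 6 t + 5 = 0, with roots r_1 = 5 and r_2 = 1 (so c_1 = r_1 + r_2, c_2 = -r_1 r_2 as required).
One can use the closed form a_n = A r_1^n + B r_2^n, but direct iteration is more reliable:
a_0 = 4, a_1 = 3, a_2 = -2, a_3 = -27, a_4 = -152, a_5 = -777, a_6 = -3902, a_7 = -19527, a_8 = -97652.
So a_8 = -97652.

-97652


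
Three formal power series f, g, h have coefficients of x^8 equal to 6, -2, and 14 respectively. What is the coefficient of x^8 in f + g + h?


Series addition is componentwise:
6 + -2 + 14
= 18

18


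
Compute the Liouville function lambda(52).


The Liouville function is lambda(k) = (-1)^Omega(k), where Omega(k) counts the prime factors of k with multiplicity.
Factoring: 52 = 2 * 2 * 13, so Omega(52) = 3.
lambda(52) = (-1)^3 = -1.

-1


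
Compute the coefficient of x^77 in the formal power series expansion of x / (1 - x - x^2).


Let f(x) = sum_{k>=0} a_k x^k. Multiplying f(x) * (1 - x - x^2) = x and matching coefficients gives a_0 = 0, a_1 = 1, and a_k = a_{k-1} + a_{k-2} for k >= 2. These are the Fibonacci numbers F_k.
Iterating from F_0 = 0, F_1 = 1:
F_0=0, F_1=1, F_2=1, F_3=2, F_4=3, F_5=5, F_6=8, F_7=13, F_8=21, F_9=34, ...
F_77 = 5527939700884757.

5527939700884757


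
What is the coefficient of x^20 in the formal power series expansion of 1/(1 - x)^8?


The negative binomial / multiset identity is
1/(1 - x)^r = sum_{k>=0} C(k + r - 1, r - 1) x^k.
Here r = 8 and k = 20, so the coefficient is
C(20 + 7, 7) = C(27, 7)
= 888030

888030


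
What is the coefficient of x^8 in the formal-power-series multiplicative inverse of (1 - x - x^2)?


Let the inverse be f(x) = sum_{k>=0} a_k x^k. From f(x) * (1 - x - x^2) = 1 and matching coefficients:
 x^0: a_0 = 1.
 x^1: a_1 - a_0 = 0, so a_1 = 1.
 x^k (k >= 2): a_k - a_{k-1} - a_{k-2} = 0, i.e. a_k = a_{k-1} + a_{k-2}.
This is the Fibonacci-type recurrence shifted so that a_0 = a_1 = 1.
Iterating: a_0=1, a_1=1, a_2=2, a_3=3, a_4=5, a_5=8, a_6=13, a_7=21, a_8=34
a_8 = 34.

34


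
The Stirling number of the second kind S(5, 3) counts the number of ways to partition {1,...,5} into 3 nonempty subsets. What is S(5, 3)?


Using the explicit formula S(n,k) = (1/k!) sum_{j=0}^{k} (-1)^(k-j) C(k,j) j^n:
S(5, 3) = 25
Equivalently, S(n,k) is n! times the coefficient of x^n in the EGF (e^x - 1)^k / k!.

25


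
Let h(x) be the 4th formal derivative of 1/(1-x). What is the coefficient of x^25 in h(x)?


Differentiating 4 times: d^4/dx^4 [1/(1-x)] = 4!/(1-x)^5.
The expansion 1/(1-x)^5 = sum_{k>=0} C(k+4, 4) x^k, so the coefficient of x^n in 4!/(1-x)^5 is 4! * C(n+4, 4).
For n = 25: 24 * C(29, 4) = 24 * 23751 = 570024

570024


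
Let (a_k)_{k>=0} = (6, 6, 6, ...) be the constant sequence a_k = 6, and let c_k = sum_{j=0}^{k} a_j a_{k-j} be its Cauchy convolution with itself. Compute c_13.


Since a_j = 6 for all j >= 0, the convolution sum becomes
c_k = sum_{j=0}^{k} 6 * 6 = 36 * (k + 1).
Equivalently, the generating function of (a_k) is 6/(1 - x) and its square is 36/(1 - x)^2 = sum_{k>=0} 36(k + 1) x^k.
For k = 13: 36 * 14 = 504.

504


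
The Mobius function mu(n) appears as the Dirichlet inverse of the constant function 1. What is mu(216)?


216 has a squared prime factor, so mu(216) = 0.
Factorization reveals a repeated prime.

0


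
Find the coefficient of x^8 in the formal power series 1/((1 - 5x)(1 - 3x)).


By partial fractions or Cauchy convolution:
The coefficient equals sum_{k=0}^{8} 5^k * 3^(8-k).
= 966721

966721


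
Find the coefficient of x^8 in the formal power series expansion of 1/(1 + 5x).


Write 1/(1 + c x) = 1/(1 - (-c) x) and apply the geometric-series identity
1/(1 - y) = sum_{k>=0} y^k to get 1/(1 + c x) = sum_{k>=0} (-c)^k x^k.
So the coefficient of x^k is (-c)^k = (-1)^k * c^k.
Here c = 5 and k = 8:
(-5)^8 = 1 * 390625 = 390625

390625


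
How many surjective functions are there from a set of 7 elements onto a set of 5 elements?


By inclusion-exclusion on which target elements are missed, the number of surjections from an n-set onto a k-set is
surj(n, k) = sum_{j=0}^{k} (-1)^j C(k, j) (k - j)^n.
Equivalently surj(n, k) = k! * S(n, k), where S(n, k) is the Stirling number of the second kind.
For n = 7, k = 5:
S(7, 5) = 140, so
surj = 5! * 140 = 120 * 140 = 16800.

16800


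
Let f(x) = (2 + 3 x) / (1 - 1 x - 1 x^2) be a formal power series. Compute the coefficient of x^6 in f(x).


Write f(x) = sum_{k>=0} a_k x^k. Multiplying both sides by 1 - 1 x - 1 x^2 gives
(1 - 1 x - 1 x^2) sum_{k>=0} a_k x^k = 2 + 3 x.
Matching coefficients:
 x^0: a_0 = 2
 x^1: a_1 - 1 a_0 = 3  =>  a_1 = 1*2 + 3 = 5
 x^k (k >= 2): a_k = 1 a_{k-1} + 1 a_{k-2}.
Iterating: a_2 = 7, a_3 = 12, a_4 = 19, a_5 = 31, a_6 = 50.
So the coefficient of x^6 is 50.

50


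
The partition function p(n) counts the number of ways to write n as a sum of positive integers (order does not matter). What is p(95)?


Using the generating function prod_{k>=1} 1/(1-x^k), we compute p(95).
By dynamic programming over parts 1 through 95:
p(95) = 104651419

104651419


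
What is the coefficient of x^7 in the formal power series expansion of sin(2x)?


The Maclaurin series is sin(t) = sum_{k>=0} (-1)^k t^(2k+1) / (2k+1)!, so substituting t = 2x, only odd powers of x are nonzero, with coefficient of x^(2k+1) equal to (-1)^k 2^(2k+1) / (2k+1)!.
Write 7 = 2*3 + 1, giving the coefficient (-1)^3 * 2^7 / 7! = -128/5040 = -8/315.

-8/315


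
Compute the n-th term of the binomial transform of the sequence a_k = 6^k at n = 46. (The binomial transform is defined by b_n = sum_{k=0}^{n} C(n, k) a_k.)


With a_k = 6^k, b_n = sum_{k=0}^{n} C(n, k) 6^k = (1 + 6)^n by the binomial theorem.
For n = 46: (1 + 6)^46 = 7^46 = 749048330965186233494494102694564493649.

749048330965186233494494102694564493649


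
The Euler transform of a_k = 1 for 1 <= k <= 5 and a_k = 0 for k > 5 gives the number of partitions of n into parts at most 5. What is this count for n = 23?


Partitions of 23 into parts at most 5:
Using generating function (1-x)^(-1)(1-x^2)^(-1)...(1-x^5)^(-1),
the coefficient of x^23 = 291

291


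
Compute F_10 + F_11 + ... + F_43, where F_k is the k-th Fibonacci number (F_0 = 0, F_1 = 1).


Use the identity sum_{k=0}^{N} F_k = F_{N+2} - 1 (which follows from F_{k+2} - F_{k+1} = F_k). Then
sum_{k=10}^{43} F_k = (F_{45} - 1) - (F_{11} - 1) = F_{45} - F_{11}.
Computing: F_{45} = 1134903170, F_{11} = 89, so
Sum = 1134903170 - 89 = 1134903081.

1134903081


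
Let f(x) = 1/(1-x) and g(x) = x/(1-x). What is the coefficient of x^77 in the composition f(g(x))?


First simplify the composition: f(g(x)) = 1/(1 - x/(1-x)) = (1-x)/((1-x) - x) = (1-x)/(1-2x).
Now extract the coefficient. Write (1-x)/(1-2x) = 1/(1-2x) - x/(1-2x).
The coefficient of x^n in 1/(1-2x) is 2^n, and in x/(1-2x) is 2^(n-1) (for n >= 1).
So the coefficient of x^77 is 2^77 - 2^76 = 151115727451828646838272 - 75557863725914323419136 = 75557863725914323419136.

75557863725914323419136


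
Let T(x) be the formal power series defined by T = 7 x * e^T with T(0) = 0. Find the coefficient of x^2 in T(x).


Apply the Lagrange inversion formula: if T = 7 x * phi(T) with phi(t) = e^t, then
[x^n] T = 7^n * (1/n) [t^(n-1)] phi(t)^n = 7^n * (1/n) [t^(n-1)] e^(n t) = 7^n * (1/n) * n^(n-1) / (n-1)! = 7^n * n^(n-1) / n!.
When c = 1 this is the Cayley count of rooted labeled trees on n vertices, divided by n!.
For n = 2: 7^2 * 2^1 / 2! = 49 * 2/2 = 49.

49


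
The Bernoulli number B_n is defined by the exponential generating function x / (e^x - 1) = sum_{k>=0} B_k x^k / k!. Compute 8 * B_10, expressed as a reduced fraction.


Bernoulli numbers can also be computed recursively via B_0 = 1 and sum_{j=0}^{m} C(m+1, j) B_j = 0 for m >= 1. Odd-index Bernoulli numbers vanish for k >= 3.
Computing B_10 = 5/66, so 8 * B_10 = 8 * 5/66 = 20/33.

20/33


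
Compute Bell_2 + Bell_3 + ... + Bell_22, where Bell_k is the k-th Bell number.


Recall Bell_k counts set partitions of a k-set (with Bell_0 = 1 by convention).
Bell_2 through Bell_22: 2, 5, 15, 52, 203, 877, 4140, 21147, 115975, 678570, 4213597, 27644437, 190899322, 1382958545, 10480142147, 82864869804, 682076806159, 5832742205057, 51724158235372, 474869816156751, 4506715738447323
Sum = 2 + 5 + 15 + 52 + 203 + 877 + 4140 + 21147 + 115975 + 678570 + 4213597 + 27644437 + 190899322 + 1382958545 + 10480142147 + 82864869804 + 682076806159 + 5832742205057 + 51724158235372 + 474869816156751 + 4506715738447323 = 5039919483399500.

5039919483399500


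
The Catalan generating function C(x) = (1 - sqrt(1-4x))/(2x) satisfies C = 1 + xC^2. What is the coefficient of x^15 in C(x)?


Substituting x -> x scales the n-th coefficient by 1, so [x^15] C(x) = C_15.
C_15 = C(2*15, 15)/(16) = 155117520/16 = 9694845.
= 9694845.

9694845


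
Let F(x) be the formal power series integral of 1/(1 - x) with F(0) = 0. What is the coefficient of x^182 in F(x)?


1/(1 - x) = sum_{k>=0} x^k. Integrating termwise and using F(0) = 0 gives
F(x) = sum_{k>=0} x^(k+1) / (k+1) = sum_{m>=1} x^m / m = -ln(1 - x).
So the coefficient of x^182 is 1/182 = 1/182.

1/182


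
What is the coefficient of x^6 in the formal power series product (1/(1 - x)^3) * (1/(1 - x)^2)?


Combine the factors: (1/(1 - x)^3) * (1/(1 - x)^2) = 1/(1 - x)^5.
Then use 1/(1 - x)^r = sum_{k>=0} C(k + r - 1, r - 1) x^k with r = 5 and k = 6:
C(10, 4) = 210.

210


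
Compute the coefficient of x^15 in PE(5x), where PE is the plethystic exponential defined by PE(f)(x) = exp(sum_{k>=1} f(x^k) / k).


With f(x) = 5x, the exponent is sum_{k>=1} 5 x^k / k = 5 * (-ln(1 - x)). Exponentiating:
PE(5x) = exp(-5 ln(1 - x)) = 1/(1 - x)^5.
By the negative binomial expansion, [x^n] 1/(1 - x)^5 = C(n + 4, 4).
For n = 15: C(19, 4) = 3876.

3876


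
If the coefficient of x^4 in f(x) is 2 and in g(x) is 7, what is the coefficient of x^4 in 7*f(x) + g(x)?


Scalar multiplication scales coefficients: 7 * 2 = 14.
Then add the g coefficient: 14 + 7
= 21

21


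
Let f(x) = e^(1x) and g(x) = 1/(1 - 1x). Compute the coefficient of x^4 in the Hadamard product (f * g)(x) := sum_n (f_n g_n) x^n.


Expanding: f_k = 1^k/k! (from e^(1x)) and g_k = 1^k (from 1/(1 - 1x)). So the Hadamard coefficient (f * g)_k = 1^k 1^k / k! = (1)^k / k!.
For k = 4: 1^4/4! = 1/24 = 1/24.

1/24


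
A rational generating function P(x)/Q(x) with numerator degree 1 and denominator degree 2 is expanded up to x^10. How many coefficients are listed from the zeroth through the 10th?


Expanding up to x^10 gives the coefficients for x^0, x^1, ..., x^10.
That is 10 + 1 = 11 coefficients in total.

11


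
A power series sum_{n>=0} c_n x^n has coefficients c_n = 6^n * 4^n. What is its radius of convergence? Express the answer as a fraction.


By the root test (Cauchy-Hadamard), the radius is R = 1 / limsup_n |c_n|^(1/n).
Here |c_n|^(1/n) = (6^n * 4^n)^(1/n) = 6 * 4 = 24 for all n.
So R = 1/24 = 1/24.

1/24


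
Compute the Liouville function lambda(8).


The Liouville function is lambda(k) = (-1)^Omega(k), where Omega(k) counts the prime factors of k with multiplicity.
Factoring: 8 = 2 * 2 * 2, so Omega(8) = 3.
lambda(8) = (-1)^3 = -1.

-1


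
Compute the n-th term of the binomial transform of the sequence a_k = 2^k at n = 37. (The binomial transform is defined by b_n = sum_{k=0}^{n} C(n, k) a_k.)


With a_k = 2^k, b_n = sum_{k=0}^{n} C(n, k) 2^k = (1 + 2)^n by the binomial theorem.
For n = 37: (1 + 2)^37 = 3^37 = 450283905890997363.

450283905890997363


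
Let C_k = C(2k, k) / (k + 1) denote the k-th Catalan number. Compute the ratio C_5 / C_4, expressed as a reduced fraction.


Using C_k = (2k)! / (k! (k+1)!), the ratio C_{k+1}/C_k simplifies to
C_{k+1}/C_k = [(2k+2)! / ((k+1)! (k+2)!)] * [k! (k+1)! / (2k)!]
 = (2k+2)(2k+1) / ((k+1)(k+2)) = 2(2k+1) / (k+2).
For k = 4: 2(2*4 + 1) / (4 + 2) = 18/6 = 3.

3


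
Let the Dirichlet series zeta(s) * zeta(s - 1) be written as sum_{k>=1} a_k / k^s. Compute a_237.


Convolution gives a_k = sum_{d | k} d * 1 = sum_{d | k} d = sigma(k), the sum of positive divisors of k.
For k = 237, the divisors are 1, 3, 79, 237, so
sigma(237) = 1 + 3 + 79 + 237 = 320.

320


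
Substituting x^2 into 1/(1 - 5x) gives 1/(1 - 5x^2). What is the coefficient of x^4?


The coefficient of x^(2m) in 1/(1 - 5x^2) is 5^m.
With n = 4 = 2*2, the coefficient is 5^2 = 25.

25


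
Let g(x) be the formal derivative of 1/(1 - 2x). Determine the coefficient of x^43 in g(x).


Differentiate termwise: d/dx sum_{k>=0} 2^k x^k = sum_{k>=1} k 2^k x^(k-1) = sum_{j>=0} (j+1) 2^(j+1) x^j.
Equivalently, d/dx [1/(1 - 2x)] = 2/(1 - 2x)^2.
For j = 43: 44 * 2^44 = 44 * 17592186044416 = 774056185954304.

774056185954304


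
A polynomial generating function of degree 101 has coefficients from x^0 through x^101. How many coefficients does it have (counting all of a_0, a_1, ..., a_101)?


A polynomial of degree 101 takes the form a_0 + a_1 x + ... + a_101 x^101.
The number of coefficients is 101 + 1 = 102.

102


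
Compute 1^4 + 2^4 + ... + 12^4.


This power sum has a closed form given by Faulhaber's formula
sum_{k=1}^{m} k^p = (1 / (p + 1)) * sum_{j=0}^{p} C(p + 1, j) B_j m^(p + 1 - j),
but for small m direct computation is fastest:
1 + 16 + 81 + 256 + 625 + 1296 + 2401 + 4096 + 6561 + 10000 + 14641 + 20736 = 60710.

60710


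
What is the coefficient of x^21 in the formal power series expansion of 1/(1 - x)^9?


The negative binomial / multiset identity is
1/(1 - x)^r = sum_{k>=0} C(k + r - 1, r - 1) x^k.
Here r = 9 and k = 21, so the coefficient is
C(21 + 8, 8) = C(29, 8)
= 4292145

4292145


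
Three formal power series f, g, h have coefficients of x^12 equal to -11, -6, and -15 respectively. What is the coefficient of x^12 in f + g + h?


Series addition is componentwise:
-11 + -6 + -15
= -32

-32


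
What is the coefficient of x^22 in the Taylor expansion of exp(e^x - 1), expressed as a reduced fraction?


exp(e^x - 1) = sum_{k>=0} Bell_k x^k / k!, where Bell_k is the k-th Bell number.
So the coefficient of x^22 is Bell_22 / 22!.
Computing: Bell_22 = 4506715738447323 and 22! = 1124000727777607680000, giving
4506715738447323/1124000727777607680000 = 88366975263673/22039229956423680000.

88366975263673/22039229956423680000


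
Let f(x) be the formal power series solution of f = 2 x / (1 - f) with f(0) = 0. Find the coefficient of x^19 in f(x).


Apply Lagrange inversion: f = 2 x * phi(f) with phi(t) = 1/(1 - t), so
[x^n] f = 2^n * (1/n) [t^(n-1)] phi(t)^n = 2^n * (1/n) [t^(n-1)] (1 - t)^(-n) = 2^n * (1/n) C(2n - 2, n - 1) = 2^n * C_{n-1}.
For n = 19: C_18 = C(36, 18) / 19 = 9075135300/19 = 477638700.
With the 2^19 = 524288 factor, the coefficient is 524288 * 477638700 = 250420238745600.

250420238745600


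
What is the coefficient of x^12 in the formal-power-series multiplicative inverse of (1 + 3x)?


The inverse is 1/(1 + 3x). Apply the geometric identity 1/(1 - y) = sum_{k>=0} y^k with y = -3x:
1/(1 + 3x) = sum_{k>=0} (-3)^k x^k.
So the coefficient of x^12 is (-3)^12 = 531441.

531441


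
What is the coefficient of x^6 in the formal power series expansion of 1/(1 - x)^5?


The expansion 1/(1 - x)^r = sum_{k>=0} C(k + r - 1, r - 1) x^k follows from the multiset / negative-binomial theorem (or from repeated differentiation of the geometric series).
For r = 5 and k = 6:
C(10, 4) = 3628800 / (24 * 720) = 210.

210


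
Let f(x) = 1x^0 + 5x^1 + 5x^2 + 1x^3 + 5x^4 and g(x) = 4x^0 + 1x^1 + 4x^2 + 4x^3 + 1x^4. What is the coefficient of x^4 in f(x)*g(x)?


Cauchy product at x^4:
1*1 + 5*4 + 5*4 + 1*1 + 5*4
= 62

62


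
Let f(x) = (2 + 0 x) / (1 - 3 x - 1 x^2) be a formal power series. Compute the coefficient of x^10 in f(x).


Write f(x) = sum_{k>=0} a_k x^k. Multiplying both sides by 1 - 3 x - 1 x^2 gives
(1 - 3 x - 1 x^2) sum_{k>=0} a_k x^k = 2 + 0 x.
Matching coefficients:
 x^0: a_0 = 2
 x^1: a_1 - 3 a_0 = 0  =>  a_1 = 3*2 + 0 = 6
 x^k (k >= 2): a_k = 3 a_{k-1} + 1 a_{k-2}.
Iterating: a_2 = 20, a_3 = 66, a_4 = 218, a_5 = 720, a_6 = 2378, a_7 = 7854, a_8 = 25940, a_9 = 85674, a_10 = 282962.
So the coefficient of x^10 is 282962.

282962


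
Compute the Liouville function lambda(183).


The Liouville function is lambda(k) = (-1)^Omega(k), where Omega(k) counts the prime factors of k with multiplicity.
Factoring: 183 = 3 * 61, so Omega(183) = 2.
lambda(183) = (-1)^2 = 1.

1


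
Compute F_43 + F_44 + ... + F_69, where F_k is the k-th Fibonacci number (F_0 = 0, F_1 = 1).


Use the identity sum_{k=0}^{N} F_k = F_{N+2} - 1 (which follows from F_{k+2} - F_{k+1} = F_k). Then
sum_{k=43}^{69} F_k = (F_{71} - 1) - (F_{44} - 1) = F_{71} - F_{44}.
Computing: F_{71} = 308061521170129, F_{44} = 701408733, so
Sum = 308061521170129 - 701408733 = 308060819761396.

308060819761396


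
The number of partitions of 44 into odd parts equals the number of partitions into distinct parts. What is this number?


Computing partitions of 44 into odd parts (1, 3, 5, ...):
Using the generating function prod_{k>=0} 1/(1-x^(2k+1)),
the count is 1816

1816


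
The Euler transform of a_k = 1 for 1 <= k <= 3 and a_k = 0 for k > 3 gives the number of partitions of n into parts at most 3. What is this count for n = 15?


Partitions of 15 into parts at most 3:
Using generating function (1-x)^(-1)(1-x^2)^(-1)(1-x^3)^(-1),
the coefficient of x^15 = 27

27


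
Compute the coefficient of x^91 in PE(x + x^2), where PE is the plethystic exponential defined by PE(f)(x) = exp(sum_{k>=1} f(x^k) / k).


With f(x) = x + x^2, the exponent is sum_{k>=1} (x^k + x^(2k)) / k = -ln(1 - x) - ln(1 - x^2). Exponentiating:
PE(x + x^2) = 1 / ((1 - x)(1 - x^2)).
This is the generating function for partitions of n into parts of size 1 or 2. The number of 2's can be any j in 0..45, and the rest are 1's, so
[x^91] = floor(91/2) + 1 = 46.

46


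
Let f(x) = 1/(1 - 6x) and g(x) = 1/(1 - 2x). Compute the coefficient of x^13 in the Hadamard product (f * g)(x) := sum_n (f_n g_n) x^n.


f has coefficients f_k = 6^k and g has coefficients g_k = 2^k, so the Hadamard product has coefficient (f*g)_k = 6^k * 2^k = 12^k.
For k = 13: 12^13 = 106993205379072.

106993205379072


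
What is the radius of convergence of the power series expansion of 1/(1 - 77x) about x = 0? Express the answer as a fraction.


Expanding 1/(1 - 77x) = sum_{k>=0} 77^k x^k, the series converges when |77x| < 1, i.e., |x| < 1/77.
So the radius of convergence is 1/77 = 1/77.

1/77


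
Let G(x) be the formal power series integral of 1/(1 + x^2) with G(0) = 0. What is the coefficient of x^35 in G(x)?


1/(1 + x^2) = sum_{j>=0} (-1)^j x^(2j). Integrating termwise with G(0) = 0:
G(x) = sum_{j>=0} (-1)^j x^(2j+1) / (2j+1) = arctan(x).
Only odd powers are nonzero. For x^35 write 35 = 2*17 + 1, giving
(-1)^17 / 35 = -1/35 = -1/35.

-1/35


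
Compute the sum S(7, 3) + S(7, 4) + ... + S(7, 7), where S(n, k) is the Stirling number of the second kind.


By definition, S(n, k) counts partitions of an n-set into exactly k nonempty blocks.
Computing row n = 7 for k = 3..7:
S(7, k): 301, 350, 140, 21, 1
Sum = 813.

813


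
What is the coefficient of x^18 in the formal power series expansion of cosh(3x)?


The Maclaurin series is cosh(t) = sum_{m>=0} t^(2m) / (2m)!, so substituting t = 3x, only even powers of x are nonzero, with coefficient of x^(2m) equal to 3^(2m) / (2m)!.
For x^18 the coefficient is 3^18/18! = 387420489/6402373705728000 = 59049/975822848000.

59049/975822848000


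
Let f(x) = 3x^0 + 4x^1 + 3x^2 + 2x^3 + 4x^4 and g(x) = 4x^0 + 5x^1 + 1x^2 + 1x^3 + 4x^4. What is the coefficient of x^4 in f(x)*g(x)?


Cauchy product at x^4:
3*4 + 4*1 + 3*1 + 2*5 + 4*4
= 45

45


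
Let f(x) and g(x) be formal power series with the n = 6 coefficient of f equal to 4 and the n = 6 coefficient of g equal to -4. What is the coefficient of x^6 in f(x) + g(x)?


Addition of formal power series is termwise.
The coefficient of x^6 in f + g = 4 + -4
= 0

0


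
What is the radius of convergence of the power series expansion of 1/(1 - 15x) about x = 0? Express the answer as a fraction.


Expanding 1/(1 - 15x) = sum_{k>=0} 15^k x^k, the series converges when |15x| < 1, i.e., |x| < 1/15.
So the radius of convergence is 1/15 = 1/15.

1/15


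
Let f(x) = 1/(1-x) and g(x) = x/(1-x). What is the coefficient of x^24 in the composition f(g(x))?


First simplify the composition: f(g(x)) = 1/(1 - x/(1-x)) = (1-x)/((1-x) - x) = (1-x)/(1-2x).
Now extract the coefficient. Write (1-x)/(1-2x) = 1/(1-2x) - x/(1-2x).
The coefficient of x^n in 1/(1-2x) is 2^n, and in x/(1-2x) is 2^(n-1) (for n >= 1).
So the coefficient of x^24 is 2^24 - 2^23 = 16777216 - 8388608 = 8388608.

8388608


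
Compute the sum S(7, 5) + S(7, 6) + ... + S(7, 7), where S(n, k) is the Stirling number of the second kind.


By definition, S(n, k) counts partitions of an n-set into exactly k nonempty blocks.
Computing row n = 7 for k = 5..7:
S(7, k): 140, 21, 1
Sum = 162.

162


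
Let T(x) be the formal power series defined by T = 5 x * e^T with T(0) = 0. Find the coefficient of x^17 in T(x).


Apply the Lagrange inversion formula: if T = 5 x * phi(T) with phi(t) = e^t, then
[x^n] T = 5^n * (1/n) [t^(n-1)] phi(t)^n = 5^n * (1/n) [t^(n-1)] e^(n t) = 5^n * (1/n) * n^(n-1) / (n-1)! = 5^n * n^(n-1) / n!.
When c = 1 this is the Cayley count of rooted labeled trees on n vertices, divided by n!.
For n = 17: 5^17 * 17^16 / 17! = 762939453125 * 48661191875666868481/355687428096000 = 17470843820250340533447265625/167382319104.

17470843820250340533447265625/167382319104
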